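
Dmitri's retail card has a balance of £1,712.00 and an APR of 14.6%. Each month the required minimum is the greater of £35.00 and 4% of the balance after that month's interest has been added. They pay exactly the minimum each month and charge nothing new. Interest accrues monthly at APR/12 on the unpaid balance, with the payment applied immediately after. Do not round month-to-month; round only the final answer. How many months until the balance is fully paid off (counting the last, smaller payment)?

Monthly rate r = 14.6%/12 = 1.21667% = 0.0121667.
While 4% of the post-interest balance exceeds £35.00, each month B ← (B·(1+r))·(1 − 0.04), i.e. B shrinks by the factor (1+r)·0.96 = 0.97168.
This holds for months 1–24. Entering month 25 the balance is £859.14; 4% of the post-interest balance is now below £35.00, so the flat £35.00 minimum applies from here.
From month 25 a fixed £35.00 at rate r clears £859.14 in 30 more payments. Total: 24 + 30 = 54 months.

54 months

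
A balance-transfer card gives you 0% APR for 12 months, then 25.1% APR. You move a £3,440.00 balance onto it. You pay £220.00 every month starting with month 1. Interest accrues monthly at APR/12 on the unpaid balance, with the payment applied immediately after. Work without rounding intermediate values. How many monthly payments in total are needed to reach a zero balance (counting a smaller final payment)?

16 payments

Promo months 1–12 at r₀ = 0%/12 = 0; months 13+ at r₁ = 25.1%/12 = 0.0209167.
After month 12 (no interest yet): B = £3,440.00 − 12·£220.00 = £800.00.
Then at r₁ with £220.00/mo: n₂ = −ln(1 − r₁·B/P)/ln(1+r₁) ≈ 3.82 → 4 more payments.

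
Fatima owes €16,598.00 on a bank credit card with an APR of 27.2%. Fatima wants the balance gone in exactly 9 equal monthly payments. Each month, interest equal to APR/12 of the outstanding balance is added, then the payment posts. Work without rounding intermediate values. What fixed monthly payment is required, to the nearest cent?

Monthly rate r = 27.2%/12 = 2.26667% = 0.0226667.
Level-payment amortization: P = B₀·r / (1 − (1+r)^(−n)) = 16598.00·0.0226667 / (1 − 1.02267^(−9)).
Denominator 1 − (1+r)^(−9) = 0.182678177.
P = 376.221 / 0.182678177 ≈ 2059.48.

€2,059.48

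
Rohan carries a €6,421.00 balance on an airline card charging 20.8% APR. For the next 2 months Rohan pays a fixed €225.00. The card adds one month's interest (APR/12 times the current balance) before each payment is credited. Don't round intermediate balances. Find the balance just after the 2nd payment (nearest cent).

Monthly rate r = 20.8%/12 = 1.73333% = 0.0173333.
Each month: B ← B·(1+r) − €225.00.
Month 1: interest €111.30; balance after payment €6,307.30.
Month 2: interest €109.33; balance after payment €6,191.62.

€6,191.62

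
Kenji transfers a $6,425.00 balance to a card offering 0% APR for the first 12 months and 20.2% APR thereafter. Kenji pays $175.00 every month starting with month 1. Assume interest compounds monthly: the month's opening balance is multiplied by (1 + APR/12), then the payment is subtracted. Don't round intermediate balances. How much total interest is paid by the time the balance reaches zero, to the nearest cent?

$1,314.17

Promo months 1–12 at r₀ = 0%/12 = 0; months 13+ at r₁ = 20.2%/12 = 0.0168333.
After month 12 (no interest yet): B = $6,425.00 − 12·$175.00 = $4,325.00.
Then at r₁ with $175.00/mo: n₂ = −ln(1 − r₁·B/P)/ln(1+r₁) ≈ 32.22 → 33 more payments.
Total paid = 44·$175.00 + $39.17 = $7,739.17; interest = $7,739.17 − $6,425.00 = $1,314.17.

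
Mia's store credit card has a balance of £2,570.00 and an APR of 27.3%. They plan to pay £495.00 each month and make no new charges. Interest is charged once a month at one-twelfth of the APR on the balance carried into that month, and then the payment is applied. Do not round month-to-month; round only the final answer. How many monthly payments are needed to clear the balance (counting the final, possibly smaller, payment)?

Monthly rate r = 27.3%/12 = 2.275% = 0.02275.
Recurrence: B ← B·(1+r) − £495.00.
Month 1: interest £58.47; balance after payment £2,133.47.
Month 2: interest £48.54; balance after payment £1,687.00.
Month 3: interest £38.38; balance after payment £1,230.38.
Month 4: interest £27.99; balance after payment £763.37.
Month 5: interest £17.37; balance after payment £285.74.
Month 6: interest £6.50; balance after payment £0.00.

6 months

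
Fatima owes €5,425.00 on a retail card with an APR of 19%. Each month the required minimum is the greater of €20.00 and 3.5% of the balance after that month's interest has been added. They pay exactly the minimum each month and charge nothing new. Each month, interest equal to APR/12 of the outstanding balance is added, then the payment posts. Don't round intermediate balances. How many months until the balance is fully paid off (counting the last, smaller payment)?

Monthly rate r = 19%/12 = 1.58333% = 0.0158333.
While 3.5% of the post-interest balance exceeds €20.00, each month B ← (B·(1+r))·(1 − 0.035), i.e. B shrinks by the factor (1+r)·0.965 = 0.98028.
This holds for months 1–114. Entering month 115 the balance is €560.11; 3.5% of the post-interest balance is now below €20.00, so the flat €20.00 minimum applies from here.
From month 115 a fixed €20.00 at rate r clears €560.11 in 38 more payments. Total: 114 + 38 = 152 months.

152 months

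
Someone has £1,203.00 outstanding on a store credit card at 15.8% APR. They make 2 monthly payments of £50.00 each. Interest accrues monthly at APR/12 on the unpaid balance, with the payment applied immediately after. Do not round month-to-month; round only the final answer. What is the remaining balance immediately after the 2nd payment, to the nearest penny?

Monthly rate r = 15.8%/12 = 1.31667% = 0.0131667.
Each month: B ← B·(1+r) − £50.00.
Month 1: interest £15.84; balance after payment £1,168.84.
Month 2: interest £15.39; balance after payment £1,134.23.

£1,134.23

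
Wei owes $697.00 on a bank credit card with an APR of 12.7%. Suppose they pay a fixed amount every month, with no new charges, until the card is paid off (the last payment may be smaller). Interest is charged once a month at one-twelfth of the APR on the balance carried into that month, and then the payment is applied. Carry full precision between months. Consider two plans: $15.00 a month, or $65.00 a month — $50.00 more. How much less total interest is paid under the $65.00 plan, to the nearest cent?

Monthly rate r = 12.7%/12 = 1.05833% = 0.0105833.
At $15.00/mo: n = ⌈−ln(1 − rB₀/P)/ln(1+r)⌉ = 65 payments (last $4.36); total interest = total paid − $697.00 = $267.36.
At $65.00/mo: 12 payments (last $28.81); total interest $46.81.
Interest saved = $267.36 − $46.81 = $220.55.

$220.55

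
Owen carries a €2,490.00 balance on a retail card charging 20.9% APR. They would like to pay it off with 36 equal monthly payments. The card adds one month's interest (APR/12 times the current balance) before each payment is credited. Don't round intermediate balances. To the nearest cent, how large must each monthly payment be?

€93.68

Monthly rate r = 20.9%/12 = 1.74167% = 0.0174167.
Level-payment amortization: P = B₀·r / (1 − (1+r)^(−n)) = 2490.00·0.0174167 / (1 − 1.01742^(−36)).
Denominator 1 − (1+r)^(−36) = 0.462916905.
P = 43.3675 / 0.462916905 ≈ 93.68.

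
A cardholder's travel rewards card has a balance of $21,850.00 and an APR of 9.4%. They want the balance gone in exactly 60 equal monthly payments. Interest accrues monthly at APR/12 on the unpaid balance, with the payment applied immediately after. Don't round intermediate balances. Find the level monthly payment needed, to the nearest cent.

Monthly rate r = 9.4%/12 = 0.783333% = 0.00783333.
Level-payment amortization: P = B₀·r / (1 − (1+r)^(−n)) = 21850.00·0.00783333 / (1 − 1.00783^(−60)).
Denominator 1 − (1+r)^(−60) = 0.373852131.
P = 171.158 / 0.373852131 ≈ 457.82.

$457.82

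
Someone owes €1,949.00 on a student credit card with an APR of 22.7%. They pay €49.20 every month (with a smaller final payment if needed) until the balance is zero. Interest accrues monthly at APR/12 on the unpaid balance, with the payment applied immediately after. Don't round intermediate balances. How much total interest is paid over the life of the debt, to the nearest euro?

Monthly rate r = 22.7%/12 = 1.89167% = 0.0189167.
Payoff takes n = ⌈−ln(1 − rB₀/P)/ln(1+r)⌉ = ⌈73.839⌉ = 74 payments; the last is €41.35.
Total paid = 73·€49.20 + €41.35 = €3,632.95.
Total interest = total paid − principal = €3,632.95 − €1,949.00 = €1,683.95.

€1,684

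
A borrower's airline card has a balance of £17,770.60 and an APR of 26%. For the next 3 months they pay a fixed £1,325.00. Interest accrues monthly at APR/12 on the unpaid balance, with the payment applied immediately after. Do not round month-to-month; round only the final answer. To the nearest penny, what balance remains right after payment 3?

Monthly rate r = 26%/12 = 2.16667% = 0.0216667.
Each month: B ← B·(1+r) − £1,325.00.
Month 1: interest £385.03; balance after payment £16,830.63.
Month 2: interest £364.66; balance after payment £15,870.29.
Month 3: interest £343.86; balance after payment £14,889.15.

£14,889.15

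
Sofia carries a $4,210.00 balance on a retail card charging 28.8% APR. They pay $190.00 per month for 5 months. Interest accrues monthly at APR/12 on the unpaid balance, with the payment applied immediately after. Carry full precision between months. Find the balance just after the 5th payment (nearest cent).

$3,743.33

Monthly rate r = 28.8%/12 = 2.4% = 0.024.
Each month: B ← B·(1+r) − $190.00.
Month 1: interest $101.04; balance after payment $4,121.04.
Month 2: interest $98.90; balance after payment $4,029.94.
Month 3: interest $96.72; balance after payment $3,936.66.
Month 4: interest $94.48; balance after payment $3,841.14.
Month 5: interest $92.19; balance after payment $3,743.33.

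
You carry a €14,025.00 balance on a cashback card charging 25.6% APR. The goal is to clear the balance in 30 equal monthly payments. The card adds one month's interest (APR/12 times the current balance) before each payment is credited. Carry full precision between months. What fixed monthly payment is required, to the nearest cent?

Monthly rate r = 25.6%/12 = 2.13333% = 0.0213333.
Level-payment amortization: P = B₀·r / (1 − (1+r)^(−n)) = 14025.00·0.0213333 / (1 − 1.02133^(−30)).
Denominator 1 − (1+r)^(−30) = 0.469146344.
P = 299.2 / 0.469146344 ≈ 637.75.

€637.75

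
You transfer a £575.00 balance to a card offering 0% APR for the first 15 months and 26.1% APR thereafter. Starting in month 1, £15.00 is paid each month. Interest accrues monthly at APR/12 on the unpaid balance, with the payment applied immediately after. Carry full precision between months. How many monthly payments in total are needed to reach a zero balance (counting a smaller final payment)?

48 months

Promo months 1–15 at r₀ = 0%/12 = 0; months 16+ at r₁ = 26.1%/12 = 0.02175.
After month 15 (no interest yet): B = £575.00 − 15·£15.00 = £350.00.
Then at r₁ with £15.00/mo: n₂ = −ln(1 − r₁·B/P)/ln(1+r₁) ≈ 32.92 → 33 more payments.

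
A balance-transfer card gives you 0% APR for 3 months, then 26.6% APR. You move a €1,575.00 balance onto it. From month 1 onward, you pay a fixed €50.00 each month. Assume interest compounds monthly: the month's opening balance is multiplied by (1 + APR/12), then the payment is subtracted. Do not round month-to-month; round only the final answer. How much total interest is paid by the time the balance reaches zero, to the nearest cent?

€853.39

Promo months 1–3 at r₀ = 0%/12 = 0; months 4+ at r₁ = 26.6%/12 = 0.0221667.
After month 3 (no interest yet): B = €1,575.00 − 3·€50.00 = €1,425.00.
Then at r₁ with €50.00/mo: n₂ = −ln(1 − r₁·B/P)/ln(1+r₁) ≈ 45.57 → 46 more payments.
Total paid = 48·€50.00 + €28.39 = €2,428.39; interest = €2,428.39 − €1,575.00 = €853.39.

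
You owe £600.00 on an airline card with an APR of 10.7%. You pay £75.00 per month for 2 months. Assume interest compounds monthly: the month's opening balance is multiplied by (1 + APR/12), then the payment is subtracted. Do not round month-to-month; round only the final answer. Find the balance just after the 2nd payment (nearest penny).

£460.08

Monthly rate r = 10.7%/12 = 0.891667% = 0.00891667.
Each month: B ← B·(1+r) − £75.00.
Month 1: interest £5.35; balance after payment £530.35.
Month 2: interest £4.73; balance after payment £460.08.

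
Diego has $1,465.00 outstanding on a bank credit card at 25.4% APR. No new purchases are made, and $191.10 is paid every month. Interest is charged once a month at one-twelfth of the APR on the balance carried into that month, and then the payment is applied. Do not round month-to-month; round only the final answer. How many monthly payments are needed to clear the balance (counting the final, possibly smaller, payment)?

9 months

Monthly rate r = 25.4%/12 = 2.11667% = 0.0211667.
Recurrence: B ← B·(1+r) − $191.10.
Month 1: interest $31.01; balance after payment $1,304.91.
Month 2: interest $27.62; balance after payment $1,141.43.
Closed form: n = −ln(1 − rB₀/P)/ln(1+r) = −ln(0.83773)/ln(1.02117) ≈ 8.453, so the balance reaches zero during payment 9.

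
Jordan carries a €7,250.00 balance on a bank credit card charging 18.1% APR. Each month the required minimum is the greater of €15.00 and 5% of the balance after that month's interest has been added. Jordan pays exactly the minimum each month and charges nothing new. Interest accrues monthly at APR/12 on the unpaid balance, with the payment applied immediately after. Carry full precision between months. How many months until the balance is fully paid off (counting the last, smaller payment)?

Monthly rate r = 18.1%/12 = 1.50833% = 0.0150833.
While 5% of the post-interest balance exceeds €15.00, each month B ← (B·(1+r))·(1 − 0.05), i.e. B shrinks by the factor (1+r)·0.95 = 0.96433.
This holds for months 1–89. Entering month 90 the balance is €286.02; 5% of the post-interest balance is now below €15.00, so the flat €15.00 minimum applies from here.
From month 90 a fixed €15.00 at rate r clears €286.02 in 23 more payments. Total: 89 + 23 = 112 months.

112 months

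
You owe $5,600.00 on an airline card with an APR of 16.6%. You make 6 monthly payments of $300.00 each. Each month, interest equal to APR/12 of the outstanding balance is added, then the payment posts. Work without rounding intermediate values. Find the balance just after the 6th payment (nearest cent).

Monthly rate r = 16.6%/12 = 1.38333% = 0.0138333.
Each month: B ← B·(1+r) − $300.00.
Month 1: interest $77.47; balance after payment $5,377.47.
Month 2: interest $74.39; balance after payment $5,151.85.
Month 3: interest $71.27; balance after payment $4,923.12.
Month 4: interest $68.10; balance after payment $4,691.23.
Month 5: interest $64.90; balance after payment $4,456.12.
Month 6: interest $61.64; balance after payment $4,217.76.

$4,217.76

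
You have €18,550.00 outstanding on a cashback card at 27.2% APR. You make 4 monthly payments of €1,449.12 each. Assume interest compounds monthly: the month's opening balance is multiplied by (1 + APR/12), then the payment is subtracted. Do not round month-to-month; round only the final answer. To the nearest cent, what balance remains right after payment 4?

€14,293.36

Monthly rate r = 27.2%/12 = 2.26667% = 0.0226667.
Each month: B ← B·(1+r) − €1,449.12.
Month 1: interest €420.47; balance after payment €17,521.35.
Month 2: interest €397.15; balance after payment €16,469.38.
Month 3: interest €373.31; balance after payment €15,393.56.
Month 4: interest €348.92; balance after payment €14,293.36.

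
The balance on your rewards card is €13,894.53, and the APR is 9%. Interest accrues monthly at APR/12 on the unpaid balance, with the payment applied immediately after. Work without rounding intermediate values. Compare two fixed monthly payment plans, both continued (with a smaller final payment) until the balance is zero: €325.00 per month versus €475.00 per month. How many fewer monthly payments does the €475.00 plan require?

18 fewer payments

Monthly rate r = 9%/12 = 0.75% = 0.0075.
At €325.00/mo: n = ⌈−ln(1 − rB₀/P)/ln(1+r)⌉ = 52 payments (last €241.01); total interest = total paid − €13,894.53 = €2,921.48.
At €475.00/mo: 34 payments (last €70.13); total interest €1,850.60.
Payments saved = 52 − 34 = 18.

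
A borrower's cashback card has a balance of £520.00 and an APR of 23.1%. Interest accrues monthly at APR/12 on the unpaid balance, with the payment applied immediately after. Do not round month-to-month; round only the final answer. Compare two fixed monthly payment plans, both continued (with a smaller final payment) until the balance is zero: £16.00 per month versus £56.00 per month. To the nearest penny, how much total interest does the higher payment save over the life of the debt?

Monthly rate r = 23.1%/12 = 1.925% = 0.01925.
At £16.00/mo: n = ⌈−ln(1 − rB₀/P)/ln(1+r)⌉ = 52 payments (last £8.49); total interest = total paid − £520.00 = £304.49.
At £56.00/mo: 11 payments (last £18.49); total interest £58.49.
Interest saved = £304.49 − £58.49 = £246.00.

£246.00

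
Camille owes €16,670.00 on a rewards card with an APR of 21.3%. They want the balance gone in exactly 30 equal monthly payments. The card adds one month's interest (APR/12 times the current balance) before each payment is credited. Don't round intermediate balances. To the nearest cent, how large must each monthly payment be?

€721.49

Monthly rate r = 21.3%/12 = 1.775% = 0.01775.
Level-payment amortization: P = B₀·r / (1 − (1+r)^(−n)) = 16670.00·0.01775 / (1 − 1.01775^(−30)).
Denominator 1 − (1+r)^(−30) = 0.410115929.
P = 295.893 / 0.410115929 ≈ 721.49.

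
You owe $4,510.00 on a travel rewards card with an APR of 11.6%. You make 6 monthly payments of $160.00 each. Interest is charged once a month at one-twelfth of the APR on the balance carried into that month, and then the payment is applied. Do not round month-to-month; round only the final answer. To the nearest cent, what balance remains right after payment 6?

Monthly rate r = 11.6%/12 = 0.966667% = 0.00966667.
Each month: B ← B·(1+r) − $160.00.
Month 1: interest $43.60; balance after payment $4,393.60.
Month 2: interest $42.47; balance after payment $4,276.07.
Month 3: interest $41.34; balance after payment $4,157.40.
Month 4: interest $40.19; balance after payment $4,037.59.
Month 5: interest $39.03; balance after payment $3,916.62.
Month 6: interest $37.86; balance after payment $3,794.48.

$3,794.48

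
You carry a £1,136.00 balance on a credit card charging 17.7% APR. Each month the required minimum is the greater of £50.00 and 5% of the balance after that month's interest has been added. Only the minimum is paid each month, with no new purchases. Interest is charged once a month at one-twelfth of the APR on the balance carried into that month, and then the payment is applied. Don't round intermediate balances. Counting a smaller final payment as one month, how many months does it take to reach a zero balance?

28 months

Monthly rate r = 17.7%/12 = 1.475% = 0.01475.
While 5% of the post-interest balance exceeds £50.00, each month B ← (B·(1+r))·(1 − 0.05), i.e. B shrinks by the factor (1+r)·0.95 = 0.96401.
This holds for months 1–4. Entering month 5 the balance is £981.09; 5% of the post-interest balance is now below £50.00, so the flat £50.00 minimum applies from here.
From month 5 a fixed £50.00 at rate r clears £981.09 in 24 more payments. Total: 4 + 24 = 28 months.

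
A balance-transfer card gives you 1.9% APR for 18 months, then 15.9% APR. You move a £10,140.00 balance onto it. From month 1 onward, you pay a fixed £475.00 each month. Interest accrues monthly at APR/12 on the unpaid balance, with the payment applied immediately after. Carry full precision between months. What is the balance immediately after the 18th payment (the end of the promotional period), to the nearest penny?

Promo months 1–18 at r₀ = 1.9%/12 = 0.00158333; months 19+ at r₁ = 15.9%/12 = 0.01325.
After month 18: iterate B ← B·(1+r₀) − £475.00 for 18 months → £1,766.87.

£1,766.87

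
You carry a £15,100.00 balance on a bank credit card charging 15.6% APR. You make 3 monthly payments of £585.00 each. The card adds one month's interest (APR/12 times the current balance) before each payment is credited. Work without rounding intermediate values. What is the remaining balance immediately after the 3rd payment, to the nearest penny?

£13,918.68

Monthly rate r = 15.6%/12 = 1.3% = 0.013.
Each month: B ← B·(1+r) − £585.00.
Month 1: interest £196.30; balance after payment £14,711.30.
Month 2: interest £191.25; balance after payment £14,317.55.
Month 3: interest £186.13; balance after payment £13,918.68.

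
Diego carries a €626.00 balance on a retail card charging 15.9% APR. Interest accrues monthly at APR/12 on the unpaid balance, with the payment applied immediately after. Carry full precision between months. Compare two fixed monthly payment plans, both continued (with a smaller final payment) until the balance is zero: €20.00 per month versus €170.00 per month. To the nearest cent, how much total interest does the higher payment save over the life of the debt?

Monthly rate r = 15.9%/12 = 1.325% = 0.01325.
At €20.00/mo: n = ⌈−ln(1 − rB₀/P)/ln(1+r)⌉ = 41 payments (last €13.94); total interest = total paid − €626.00 = €187.94.
At €170.00/mo: 4 payments (last €136.21); total interest €20.21.
Interest saved = €187.94 − €20.21 = €167.73.

€167.73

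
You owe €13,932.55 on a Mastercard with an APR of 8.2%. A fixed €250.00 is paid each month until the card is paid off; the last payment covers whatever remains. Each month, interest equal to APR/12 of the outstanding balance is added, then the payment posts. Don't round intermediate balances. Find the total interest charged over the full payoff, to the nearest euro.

€3,665

Monthly rate r = 8.2%/12 = 0.683333% = 0.00683333.
Payoff takes n = ⌈−ln(1 − rB₀/P)/ln(1+r)⌉ = ⌈70.390⌉ = 71 payments; the last is €97.77.
Total paid = 70·€250.00 + €97.77 = €17,597.77.
Total interest = total paid − principal = €17,597.77 − €13,932.55 = €3,665.22.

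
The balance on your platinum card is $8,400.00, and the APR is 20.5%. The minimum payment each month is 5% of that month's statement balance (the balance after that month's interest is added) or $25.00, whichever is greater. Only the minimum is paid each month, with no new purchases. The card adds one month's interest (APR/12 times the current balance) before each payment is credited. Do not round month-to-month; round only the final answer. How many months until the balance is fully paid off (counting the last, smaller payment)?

107 months

Monthly rate r = 20.5%/12 = 1.70833% = 0.0170833.
While 5% of the post-interest balance exceeds $25.00, each month B ← (B·(1+r))·(1 − 0.05), i.e. B shrinks by the factor (1+r)·0.95 = 0.96623.
This holds for months 1–83. Entering month 84 the balance is $485.21; 5% of the post-interest balance is now below $25.00, so the flat $25.00 minimum applies from here.
From month 84 a fixed $25.00 at rate r clears $485.21 in 24 more payments. Total: 83 + 24 = 107 months.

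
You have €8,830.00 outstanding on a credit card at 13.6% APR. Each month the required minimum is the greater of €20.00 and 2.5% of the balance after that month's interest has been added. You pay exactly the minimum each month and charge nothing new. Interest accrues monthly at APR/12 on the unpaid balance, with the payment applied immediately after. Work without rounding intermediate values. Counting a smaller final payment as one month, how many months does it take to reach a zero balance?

Monthly rate r = 13.6%/12 = 1.13333% = 0.0113333.
While 2.5% of the post-interest balance exceeds €20.00, each month B ← (B·(1+r))·(1 − 0.025), i.e. B shrinks by the factor (1+r)·0.975 = 0.98605.
This holds for months 1–172. Entering month 173 the balance is €788.09; 2.5% of the post-interest balance is now below €20.00, so the flat €20.00 minimum applies from here.
From month 173 a fixed €20.00 at rate r clears €788.09 in 53 more payments. Total: 172 + 53 = 225 months.

225 months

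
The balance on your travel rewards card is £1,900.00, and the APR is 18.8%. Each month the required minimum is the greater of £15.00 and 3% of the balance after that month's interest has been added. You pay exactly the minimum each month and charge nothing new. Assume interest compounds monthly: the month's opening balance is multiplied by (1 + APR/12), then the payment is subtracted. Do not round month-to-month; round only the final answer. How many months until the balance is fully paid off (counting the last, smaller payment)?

137 months

Monthly rate r = 18.8%/12 = 1.56667% = 0.0156667.
While 3% of the post-interest balance exceeds £15.00, each month B ← (B·(1+r))·(1 − 0.03), i.e. B shrinks by the factor (1+r)·0.97 = 0.9852.
This holds for months 1–91. Entering month 92 the balance is £489.04; 3% of the post-interest balance is now below £15.00, so the flat £15.00 minimum applies from here.
From month 92 a fixed £15.00 at rate r clears £489.04 in 46 more payments. Total: 91 + 46 = 137 months.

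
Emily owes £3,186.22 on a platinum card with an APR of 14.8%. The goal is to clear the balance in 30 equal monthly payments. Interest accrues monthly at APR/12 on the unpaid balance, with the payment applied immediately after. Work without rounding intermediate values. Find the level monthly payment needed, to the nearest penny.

£127.71

Monthly rate r = 14.8%/12 = 1.23333% = 0.0123333.
Level-payment amortization: P = B₀·r / (1 − (1+r)^(−n)) = 3186.22·0.0123333 / (1 − 1.01233^(−30)).
Denominator 1 − (1+r)^(−30) = 0.307700713.
P = 39.2967 / 0.307700713 ≈ 127.71.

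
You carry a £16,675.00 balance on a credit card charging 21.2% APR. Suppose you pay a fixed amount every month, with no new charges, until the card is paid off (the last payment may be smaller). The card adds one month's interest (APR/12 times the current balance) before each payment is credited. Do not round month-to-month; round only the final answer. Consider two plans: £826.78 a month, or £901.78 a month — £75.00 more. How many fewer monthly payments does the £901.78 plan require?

3 fewer payments

Monthly rate r = 21.2%/12 = 1.76667% = 0.0176667.
At £826.78/mo: n = ⌈−ln(1 − rB₀/P)/ln(1+r)⌉ = 26 payments (last £129.87); total interest = total paid − £16,675.00 = £4,124.37.
At £901.78/mo: 23 payments (last £530.15); total interest £3,694.31.
Payments saved = 26 − 23 = 3.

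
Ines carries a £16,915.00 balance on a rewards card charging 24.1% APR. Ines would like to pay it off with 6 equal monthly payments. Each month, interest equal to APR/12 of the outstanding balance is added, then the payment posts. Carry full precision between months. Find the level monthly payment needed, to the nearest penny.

Monthly rate r = 24.1%/12 = 2.00833% = 0.0200833.
Level-payment amortization: P = B₀·r / (1 − (1+r)^(−n)) = 16915.00·0.0200833 / (1 − 1.02008^(−6)).
Denominator 1 − (1+r)^(−6) = 0.112463773.
P = 339.71 / 0.112463773 ≈ 3020.61.

£3,020.61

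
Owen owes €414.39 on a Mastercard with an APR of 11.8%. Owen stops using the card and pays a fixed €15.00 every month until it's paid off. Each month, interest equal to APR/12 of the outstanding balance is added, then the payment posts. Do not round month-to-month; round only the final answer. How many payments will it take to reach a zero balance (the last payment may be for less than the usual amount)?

Monthly rate r = 11.8%/12 = 0.983333% = 0.00983333.
Recurrence: B ← B·(1+r) − €15.00.
Month 1: interest €4.07; balance after payment €403.46.
Month 2: interest €3.97; balance after payment €392.43.
Closed form: n = −ln(1 − rB₀/P)/ln(1+r) = −ln(0.72834)/ln(1.00983) ≈ 32.394, so the balance reaches zero during payment 33.

33 months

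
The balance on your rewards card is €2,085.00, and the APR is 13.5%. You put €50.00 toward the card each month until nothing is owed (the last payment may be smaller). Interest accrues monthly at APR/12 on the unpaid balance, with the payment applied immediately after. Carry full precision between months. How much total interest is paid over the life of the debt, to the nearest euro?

Monthly rate r = 13.5%/12 = 1.125% = 0.01125.
Payoff takes n = ⌈−ln(1 − rB₀/P)/ln(1+r)⌉ = ⌈56.603⌉ = 57 payments; the last is €30.22.
Total paid = 56·€50.00 + €30.22 = €2,830.22.
Total interest = total paid − principal = €2,830.22 − €2,085.00 = €745.22.

€745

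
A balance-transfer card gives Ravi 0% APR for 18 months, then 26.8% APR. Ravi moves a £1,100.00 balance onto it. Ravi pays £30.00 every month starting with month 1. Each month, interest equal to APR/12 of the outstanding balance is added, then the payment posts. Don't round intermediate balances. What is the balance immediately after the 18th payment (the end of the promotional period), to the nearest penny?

£560.00

Promo months 1–18 at r₀ = 0%/12 = 0; months 19+ at r₁ = 26.8%/12 = 0.0223333.
After month 18 (no interest yet): B = £1,100.00 − 18·£30.00 = £560.00.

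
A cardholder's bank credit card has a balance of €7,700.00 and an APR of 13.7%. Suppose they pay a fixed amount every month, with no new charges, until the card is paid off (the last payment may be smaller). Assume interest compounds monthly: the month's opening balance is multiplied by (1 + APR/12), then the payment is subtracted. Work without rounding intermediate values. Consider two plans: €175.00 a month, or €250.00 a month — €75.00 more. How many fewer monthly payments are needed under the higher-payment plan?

Monthly rate r = 13.7%/12 = 1.14167% = 0.0114167.
At €175.00/mo: n = ⌈−ln(1 − rB₀/P)/ln(1+r)⌉ = 62 payments (last €82.78); total interest = total paid − €7,700.00 = €3,057.78.
At €250.00/mo: 39 payments (last €42.56); total interest €1,842.56.
Payments saved = 62 − 39 = 23.

23 fewer payments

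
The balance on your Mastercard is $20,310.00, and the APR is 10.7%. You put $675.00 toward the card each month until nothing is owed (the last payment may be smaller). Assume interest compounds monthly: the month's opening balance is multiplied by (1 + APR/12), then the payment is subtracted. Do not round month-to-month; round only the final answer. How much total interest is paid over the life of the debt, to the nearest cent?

$3,442.78

Monthly rate r = 10.7%/12 = 0.891667% = 0.00891667.
Payoff takes n = ⌈−ln(1 − rB₀/P)/ln(1+r)⌉ = ⌈35.189⌉ = 36 payments; the last is $127.78.
Total paid = 35·$675.00 + $127.78 = $23,752.78.
Total interest = total paid − principal = $23,752.78 − $20,310.00 = $3,442.78.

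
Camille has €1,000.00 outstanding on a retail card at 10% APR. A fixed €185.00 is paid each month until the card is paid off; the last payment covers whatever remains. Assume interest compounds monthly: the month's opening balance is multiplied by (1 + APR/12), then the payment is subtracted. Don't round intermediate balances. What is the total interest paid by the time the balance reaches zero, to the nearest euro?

€28

Monthly rate r = 10%/12 = 0.833333% = 0.00833333.
Payoff takes n = ⌈−ln(1 − rB₀/P)/ln(1+r)⌉ = ⌈5.554⌉ = 6 payments; the last is €102.67.
Total paid = 5·€185.00 + €102.67 = €1,027.67.
Total interest = total paid − principal = €1,027.67 − €1,000.00 = €27.67.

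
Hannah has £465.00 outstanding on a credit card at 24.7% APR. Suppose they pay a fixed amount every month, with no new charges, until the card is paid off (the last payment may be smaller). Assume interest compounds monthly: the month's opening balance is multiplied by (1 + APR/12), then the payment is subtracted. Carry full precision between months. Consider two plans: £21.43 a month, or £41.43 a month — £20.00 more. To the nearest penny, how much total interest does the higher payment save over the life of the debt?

£88.18

Monthly rate r = 24.7%/12 = 2.05833% = 0.0205833.
At £21.43/mo: n = ⌈−ln(1 − rB₀/P)/ln(1+r)⌉ = 30 payments (last £0.92); total interest = total paid − £465.00 = £157.39.
At £41.43/mo: 13 payments (last £37.05); total interest £69.21.
Interest saved = £157.39 − £69.21 = £88.18.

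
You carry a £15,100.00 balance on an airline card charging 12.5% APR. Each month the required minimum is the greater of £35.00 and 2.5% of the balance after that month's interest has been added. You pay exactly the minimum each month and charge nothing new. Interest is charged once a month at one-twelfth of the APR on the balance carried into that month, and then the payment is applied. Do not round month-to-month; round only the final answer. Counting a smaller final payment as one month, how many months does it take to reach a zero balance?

212 months

Monthly rate r = 12.5%/12 = 1.04167% = 0.0104167.
While 2.5% of the post-interest balance exceeds £35.00, each month B ← (B·(1+r))·(1 − 0.025), i.e. B shrinks by the factor (1+r)·0.975 = 0.98516.
This holds for months 1–160. Entering month 161 the balance is £1,379.73; 2.5% of the post-interest balance is now below £35.00, so the flat £35.00 minimum applies from here.
From month 161 a fixed £35.00 at rate r clears £1,379.73 in 52 more payments. Total: 160 + 52 = 212 months.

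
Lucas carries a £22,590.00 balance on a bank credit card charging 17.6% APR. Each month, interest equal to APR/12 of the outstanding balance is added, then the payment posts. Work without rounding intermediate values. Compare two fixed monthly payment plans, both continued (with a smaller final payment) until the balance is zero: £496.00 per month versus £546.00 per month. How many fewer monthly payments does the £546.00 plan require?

11 fewer payments

Monthly rate r = 17.6%/12 = 1.46667% = 0.0146667.
At £496.00/mo: n = ⌈−ln(1 − rB₀/P)/ln(1+r)⌉ = 76 payments (last £360.46); total interest = total paid − £22,590.00 = £14,970.46.
At £546.00/mo: 65 payments (last £61.17); total interest £12,415.17.
Payments saved = 76 − 65 = 11.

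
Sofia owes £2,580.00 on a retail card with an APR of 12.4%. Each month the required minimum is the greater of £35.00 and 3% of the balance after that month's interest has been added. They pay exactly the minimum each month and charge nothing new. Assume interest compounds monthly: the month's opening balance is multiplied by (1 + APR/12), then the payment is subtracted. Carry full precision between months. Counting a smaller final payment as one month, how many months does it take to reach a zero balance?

Monthly rate r = 12.4%/12 = 1.03333% = 0.0103333.
While 3% of the post-interest balance exceeds £35.00, each month B ← (B·(1+r))·(1 − 0.03), i.e. B shrinks by the factor (1+r)·0.97 = 0.98002.
This holds for months 1–40. Entering month 41 the balance is £1,151.00; 3% of the post-interest balance is now below £35.00, so the flat £35.00 minimum applies from here.
From month 41 a fixed £35.00 at rate r clears £1,151.00 in 41 more payments. Total: 40 + 41 = 81 months.

81 months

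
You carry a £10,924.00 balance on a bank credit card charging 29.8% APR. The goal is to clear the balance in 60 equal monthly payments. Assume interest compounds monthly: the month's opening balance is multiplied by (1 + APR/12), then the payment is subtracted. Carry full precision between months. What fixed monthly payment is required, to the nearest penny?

Monthly rate r = 29.8%/12 = 2.48333% = 0.0248333.
Level-payment amortization: P = B₀·r / (1 − (1+r)^(−n)) = 10924.00·0.0248333 / (1 − 1.02483^(−60)).
Denominator 1 − (1+r)^(−60) = 0.770487977.
P = 271.279 / 0.770487977 ≈ 352.09.

£352.09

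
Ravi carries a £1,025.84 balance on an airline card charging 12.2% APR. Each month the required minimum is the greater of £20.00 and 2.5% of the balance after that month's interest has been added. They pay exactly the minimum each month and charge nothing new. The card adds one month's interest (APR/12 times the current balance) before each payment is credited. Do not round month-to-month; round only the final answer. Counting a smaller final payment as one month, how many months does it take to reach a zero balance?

Monthly rate r = 12.2%/12 = 1.01667% = 0.0101667.
While 2.5% of the post-interest balance exceeds £20.00, each month B ← (B·(1+r))·(1 − 0.025), i.e. B shrinks by the factor (1+r)·0.975 = 0.98491.
This holds for months 1–18. Entering month 19 the balance is £780.26; 2.5% of the post-interest balance is now below £20.00, so the flat £20.00 minimum applies from here.
From month 19 a fixed £20.00 at rate r clears £780.26 in 50 more payments. Total: 18 + 50 = 68 months.

68 months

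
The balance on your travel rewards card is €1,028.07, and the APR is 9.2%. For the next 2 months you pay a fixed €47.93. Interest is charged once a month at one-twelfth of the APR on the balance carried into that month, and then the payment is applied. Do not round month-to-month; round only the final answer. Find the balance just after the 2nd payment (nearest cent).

€947.67

Monthly rate r = 9.2%/12 = 0.766667% = 0.00766667.
Each month: B ← B·(1+r) − €47.93.
Month 1: interest €7.88; balance after payment €988.02.
Month 2: interest €7.57; balance after payment €947.67.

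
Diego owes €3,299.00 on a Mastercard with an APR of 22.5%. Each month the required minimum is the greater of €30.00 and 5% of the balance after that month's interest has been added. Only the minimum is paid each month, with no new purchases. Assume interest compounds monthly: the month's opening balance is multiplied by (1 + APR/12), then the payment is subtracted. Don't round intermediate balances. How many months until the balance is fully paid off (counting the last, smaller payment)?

Monthly rate r = 22.5%/12 = 1.875% = 0.01875.
While 5% of the post-interest balance exceeds €30.00, each month B ← (B·(1+r))·(1 − 0.05), i.e. B shrinks by the factor (1+r)·0.95 = 0.96781.
This holds for months 1–53. Entering month 54 the balance is €582.53; 5% of the post-interest balance is now below €30.00, so the flat €30.00 minimum applies from here.
From month 54 a fixed €30.00 at rate r clears €582.53 in 25 more payments. Total: 53 + 25 = 78 months.

78 months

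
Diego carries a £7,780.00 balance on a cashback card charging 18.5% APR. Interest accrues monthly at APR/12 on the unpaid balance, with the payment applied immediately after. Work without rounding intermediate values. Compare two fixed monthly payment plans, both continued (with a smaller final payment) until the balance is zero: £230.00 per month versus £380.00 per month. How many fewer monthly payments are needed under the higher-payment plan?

24 fewer payments

Monthly rate r = 18.5%/12 = 1.54167% = 0.0154167.
At £230.00/mo: n = ⌈−ln(1 − rB₀/P)/ln(1+r)⌉ = 49 payments (last £41.07); total interest = total paid − £7,780.00 = £3,301.07.
At £380.00/mo: 25 payments (last £300.73); total interest £1,640.73.
Payments saved = 49 − 25 = 24.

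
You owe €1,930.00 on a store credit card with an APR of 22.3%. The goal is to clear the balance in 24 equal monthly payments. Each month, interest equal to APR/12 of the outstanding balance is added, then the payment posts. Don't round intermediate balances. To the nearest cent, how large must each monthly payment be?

Monthly rate r = 22.3%/12 = 1.85833% = 0.0185833.
Level-payment amortization: P = B₀·r / (1 − (1+r)^(−n)) = 1930.00·0.0185833 / (1 − 1.01858^(−24)).
Denominator 1 − (1+r)^(−24) = 0.357190298.
P = 35.8658 / 0.357190298 ≈ 100.41.

€100.41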